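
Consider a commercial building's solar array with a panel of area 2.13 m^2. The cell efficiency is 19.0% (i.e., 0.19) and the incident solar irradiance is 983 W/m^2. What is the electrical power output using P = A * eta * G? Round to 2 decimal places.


Use the solar power formula P = A * eta * G.
Given: A = 2.13 m^2, eta = 0.19, G = 983 W/m^2
P = 2.13 * 0.19 * 983
P = 397.82 W

397.82


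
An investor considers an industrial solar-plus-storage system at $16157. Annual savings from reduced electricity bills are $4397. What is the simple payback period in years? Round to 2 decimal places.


Simple payback period = initial cost / annual savings
Payback = 16157 / 4397
Payback = 3.67 years

3.67


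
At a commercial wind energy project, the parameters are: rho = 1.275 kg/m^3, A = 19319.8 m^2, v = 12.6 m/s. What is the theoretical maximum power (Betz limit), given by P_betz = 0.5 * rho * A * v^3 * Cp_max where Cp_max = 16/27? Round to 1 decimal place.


The Betz coefficient Cp_max = 16/27 = 0.5926
v^3 = 12.6^3 = 2000.376
P_betz = 0.5 * rho * A * v^3 * Cp_max
P_betz = 0.5 * 1.275 * 19319.8 * 2000.376 * 0.5926
P_betz = 14599926.5 W

14599926.5


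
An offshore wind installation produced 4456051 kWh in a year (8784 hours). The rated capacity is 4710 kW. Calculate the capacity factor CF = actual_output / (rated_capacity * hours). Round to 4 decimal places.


Capacity factor = actual output / maximum possible output
Maximum possible = rated * hours = 4710 * 8784 = 41372640 kWh
CF = 4456051 / 41372640
CF = 0.1077

0.1077


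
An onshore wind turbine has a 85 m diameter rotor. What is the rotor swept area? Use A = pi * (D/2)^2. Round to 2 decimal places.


Compute the rotor radius:
  r = D / 2 = 85 / 2 = 42.5 m
Calculate swept area:
  A = pi * r^2 = pi * 42.5^2
  A = 5674.50 m^2

5674.50


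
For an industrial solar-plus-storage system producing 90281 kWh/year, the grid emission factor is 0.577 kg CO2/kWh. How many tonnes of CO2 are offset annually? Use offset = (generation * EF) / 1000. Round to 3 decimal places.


CO2 offset in kg = generation * emission_factor
CO2 offset = 90281 * 0.577 = 52092.14 kg
Convert to tonnes:
  CO2 offset = 52092.14 / 1000 = 52.092 tonnes

52.092


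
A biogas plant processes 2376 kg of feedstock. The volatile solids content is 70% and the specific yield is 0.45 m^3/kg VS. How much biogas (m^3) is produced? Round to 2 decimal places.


Compute volatile solids:
  VS = mass * VS_fraction = 2376 * 0.7 = 1663.2 kg
Calculate biogas volume:
  Biogas = VS * specific_yield = 1663.2 * 0.45
  Biogas = 748.44 m^3

748.44


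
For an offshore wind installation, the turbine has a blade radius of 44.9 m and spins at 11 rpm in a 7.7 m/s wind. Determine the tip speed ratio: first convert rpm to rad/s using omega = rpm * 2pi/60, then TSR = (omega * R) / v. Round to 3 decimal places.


Convert rotational speed to rad/s:
  omega = 11 * 2 * pi / 60 = 1.1519 rad/s
Compute tip speed:
  v_tip = omega * R = 1.1519 * 44.9 = 51.721 m/s
Tip speed ratio:
  TSR = v_tip / v_wind = 51.721 / 7.7 = 6.717

6.717


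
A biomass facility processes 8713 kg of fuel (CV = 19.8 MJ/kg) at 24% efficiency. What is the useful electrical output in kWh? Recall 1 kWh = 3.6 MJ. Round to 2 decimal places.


Total energy = mass * CV = 8713 * 19.8 = 172517.4 MJ
Useful energy = total * eta = 172517.4 * 0.24 = 41404.18 MJ
Convert to kWh: 41404.18 / 3.6
Useful energy = 11501.16 kWh

11501.16


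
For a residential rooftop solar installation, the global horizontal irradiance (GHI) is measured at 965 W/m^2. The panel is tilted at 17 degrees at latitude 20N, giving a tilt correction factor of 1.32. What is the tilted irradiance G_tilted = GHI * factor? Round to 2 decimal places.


Identify the given values:
  GHI = 965 W/m^2, tilt correction factor = 1.32
Apply the formula G_tilted = GHI * factor:
  G_tilted = 965 * 1.32
  G_tilted = 1273.80 W/m^2

1273.80


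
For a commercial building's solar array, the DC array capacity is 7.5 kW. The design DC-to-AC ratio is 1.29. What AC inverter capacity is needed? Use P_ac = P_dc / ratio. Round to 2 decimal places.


The inverter AC capacity is determined by the DC/AC ratio.
Given: P_dc = 7.5 kW, DC/AC ratio = 1.29
P_ac = P_dc / ratio = 7.5 / 1.29
P_ac = 5.81 kW

5.81


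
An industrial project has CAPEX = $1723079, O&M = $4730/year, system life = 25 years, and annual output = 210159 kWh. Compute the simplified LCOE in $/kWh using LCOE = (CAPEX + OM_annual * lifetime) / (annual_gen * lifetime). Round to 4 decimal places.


Total cost = CAPEX + OM * lifetime = 1723079 + 4730 * 25 = 1723079 + 118250 = 1841329
Total generation = annual * lifetime = 210159 * 25 = 5253975 kWh
LCOE = 1841329 / 5253975
LCOE = 0.3505 $/kWh

0.3505


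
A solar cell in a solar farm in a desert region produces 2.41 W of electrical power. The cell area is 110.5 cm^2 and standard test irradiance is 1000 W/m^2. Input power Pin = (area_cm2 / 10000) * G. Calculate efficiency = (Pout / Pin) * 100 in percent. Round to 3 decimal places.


First compute the input power:
  Pin = area_cm2 / 10000 * G = 110.5 / 10000 * 1000 = 11.05 W
Then compute efficiency:
  Efficiency = (Pout / Pin) * 100 = (2.41 / 11.05) * 100
  Efficiency = 21.810%

21.810


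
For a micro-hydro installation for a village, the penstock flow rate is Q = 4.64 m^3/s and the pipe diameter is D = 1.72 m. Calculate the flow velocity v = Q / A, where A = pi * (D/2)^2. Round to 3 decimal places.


Compute pipe cross-sectional area:
  A = pi * (D/2)^2 = pi * (1.72/2)^2 = 2.3235 m^2
Calculate velocity:
  v = Q / A = 4.64 / 2.3235
  v = 1.997 m/s

1.997


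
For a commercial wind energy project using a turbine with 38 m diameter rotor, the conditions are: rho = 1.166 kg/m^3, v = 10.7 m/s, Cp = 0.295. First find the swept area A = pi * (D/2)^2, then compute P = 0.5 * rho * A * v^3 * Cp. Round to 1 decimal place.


Step 1 -- Compute swept area:
  A = pi * (D/2)^2 = pi * (38/2)^2 = 1134.11 m^2
Step 2 -- Apply wind power equation:
  P = 0.5 * rho * A * v^3 * Cp
  v^3 = 10.7^3 = 1225.043
  P = 0.5 * 1.166 * 1134.11 * 1225.043 * 0.295
  P = 238945.6 W

238945.6


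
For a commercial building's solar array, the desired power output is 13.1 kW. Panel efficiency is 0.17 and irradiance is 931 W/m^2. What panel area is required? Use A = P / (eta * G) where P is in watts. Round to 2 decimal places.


Convert target power to watts: P = 13.1 * 1000 = 13100.0 W
Compute denominator: eta * G = 0.17 * 931 = 158.27
Required area A = P / (eta * G) = 13100.0 / 158.27
A = 82.77 m^2

82.77


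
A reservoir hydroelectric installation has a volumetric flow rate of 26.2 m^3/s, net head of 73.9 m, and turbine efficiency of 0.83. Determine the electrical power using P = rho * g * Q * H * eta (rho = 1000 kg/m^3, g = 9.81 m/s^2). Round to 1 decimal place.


Apply the hydropower formula P = rho * g * Q * H * eta
rho * g = 1000 * 9.81 = 9810.0
P = 9810.0 * 26.2 * 73.9 * 0.83
P = 15764958.4 W

15764958.4


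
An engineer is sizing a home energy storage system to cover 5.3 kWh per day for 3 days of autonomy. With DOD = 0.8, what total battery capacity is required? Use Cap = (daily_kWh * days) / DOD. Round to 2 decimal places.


Total energy needed = daily * days = 5.3 * 3 = 15.9 kWh
Account for depth of discharge:
  Cap = total_energy / DOD = 15.9 / 0.8
  Cap = 19.88 kWh

19.88


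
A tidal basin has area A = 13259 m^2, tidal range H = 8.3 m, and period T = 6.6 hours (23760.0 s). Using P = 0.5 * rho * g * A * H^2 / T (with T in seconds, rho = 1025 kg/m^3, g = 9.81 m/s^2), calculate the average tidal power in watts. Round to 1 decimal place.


Convert period to seconds: T = 6.6 * 3600 = 23760.0 s
H^2 = 8.3^2 = 68.89
P = 0.5 * rho * g * A * H^2 / T
P = 0.5 * 1025 * 9.81 * 13259 * 68.89 / 23760.0
P = 193278.4 W

193278.4


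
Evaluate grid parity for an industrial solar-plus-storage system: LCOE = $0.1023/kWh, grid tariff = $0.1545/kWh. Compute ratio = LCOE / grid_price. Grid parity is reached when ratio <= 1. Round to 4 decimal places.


Compare LCOE to grid price:
  LCOE = $0.1023/kWh, Grid price = $0.1545/kWh
  Ratio = LCOE / grid_price = 0.1023 / 0.1545 = 0.6621
  Grid parity achieved (ratio <= 1)? yes

0.6621


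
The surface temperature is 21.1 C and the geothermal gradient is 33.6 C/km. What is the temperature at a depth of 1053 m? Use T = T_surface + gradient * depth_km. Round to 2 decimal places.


Convert depth to km: 1053 / 1000 = 1.053 km
Temperature increase = gradient * depth_km = 33.6 * 1.053 = 35.38 C
Temperature at depth = T_surface + delta_T = 21.1 + 35.38
T = 56.48 C

56.48


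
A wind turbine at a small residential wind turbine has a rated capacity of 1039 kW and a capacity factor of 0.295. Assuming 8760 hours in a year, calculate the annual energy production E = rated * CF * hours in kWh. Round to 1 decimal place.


Annual energy = rated_kW * capacity_factor * hours_per_year
Given: P_rated = 1039 kW, CF = 0.295, hours = 8760
E = 1039 * 0.295 * 8760
E = 2684983.8 kWh

2684983.8


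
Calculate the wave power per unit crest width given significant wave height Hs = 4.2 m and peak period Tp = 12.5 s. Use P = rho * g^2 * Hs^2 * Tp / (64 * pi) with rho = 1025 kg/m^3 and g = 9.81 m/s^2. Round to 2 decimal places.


Apply wave power formula:
  g^2 = 9.81^2 = 96.2361
  Hs^2 = 4.2^2 = 17.64
  Numerator = rho * g^2 * Hs^2 * Tp = 1025 * 96.2361 * 17.64 * 12.5 = 21750561.55
  Denominator = 64 * pi = 201.0619
  P = 21750561.55 / 201.0619 = 108178.42 W/m

108178.42


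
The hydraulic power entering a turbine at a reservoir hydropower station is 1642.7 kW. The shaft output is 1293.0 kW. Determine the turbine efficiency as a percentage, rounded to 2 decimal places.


Turbine efficiency = (output power / input power) * 100
eta = (1293.0 / 1642.7) * 100
eta = 78.71%

78.71


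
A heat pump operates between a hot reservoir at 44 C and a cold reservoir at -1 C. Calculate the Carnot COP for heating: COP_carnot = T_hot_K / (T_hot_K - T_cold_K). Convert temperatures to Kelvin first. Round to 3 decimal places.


Convert to Kelvin:
  T_hot = 44 + 273.15 = 317.15 K
  T_cold = -1 + 273.15 = 272.15 K
Apply Carnot COP formula:
  COP = T_hot_K / (T_hot_K - T_cold_K) = 317.15 / 45.0
  COP = 7.048

7.048


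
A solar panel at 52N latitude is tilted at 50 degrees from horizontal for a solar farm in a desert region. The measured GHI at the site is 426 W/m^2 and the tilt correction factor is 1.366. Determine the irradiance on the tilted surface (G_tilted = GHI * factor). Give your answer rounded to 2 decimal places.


Identify the given values:
  GHI = 426 W/m^2, tilt correction factor = 1.366
Apply the formula G_tilted = GHI * factor:
  G_tilted = 426 * 1.366
  G_tilted = 581.92 W/m^2

581.92


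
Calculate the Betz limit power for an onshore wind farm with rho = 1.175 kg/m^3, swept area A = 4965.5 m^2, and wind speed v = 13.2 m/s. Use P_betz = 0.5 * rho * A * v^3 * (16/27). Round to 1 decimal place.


The Betz coefficient Cp_max = 16/27 = 0.5926
v^3 = 13.2^3 = 2299.968
P_betz = 0.5 * rho * A * v^3 * Cp_max
P_betz = 0.5 * 1.175 * 4965.5 * 2299.968 * 0.5926
P_betz = 3976022.8 W

3976022.8


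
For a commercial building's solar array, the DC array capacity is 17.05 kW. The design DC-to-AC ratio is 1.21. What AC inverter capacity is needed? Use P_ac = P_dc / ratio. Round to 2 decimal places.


The inverter AC capacity is determined by the DC/AC ratio.
Given: P_dc = 17.05 kW, DC/AC ratio = 1.21
P_ac = P_dc / ratio = 17.05 / 1.21
P_ac = 14.09 kW

14.09


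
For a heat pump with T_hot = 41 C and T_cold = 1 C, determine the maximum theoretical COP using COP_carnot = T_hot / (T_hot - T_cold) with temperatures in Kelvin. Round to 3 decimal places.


Convert to Kelvin:
  T_hot = 41 + 273.15 = 314.15 K
  T_cold = 1 + 273.15 = 274.15 K
Apply Carnot COP formula:
  COP = T_hot_K / (T_hot_K - T_cold_K) = 314.15 / 40.0
  COP = 7.854

7.854


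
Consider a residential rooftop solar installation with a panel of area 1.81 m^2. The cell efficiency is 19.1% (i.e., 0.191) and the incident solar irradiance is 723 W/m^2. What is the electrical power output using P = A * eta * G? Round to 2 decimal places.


Use the solar power formula P = A * eta * G.
Given: A = 1.81 m^2, eta = 0.191, G = 723 W/m^2
P = 1.81 * 0.191 * 723
P = 249.95 W

249.95


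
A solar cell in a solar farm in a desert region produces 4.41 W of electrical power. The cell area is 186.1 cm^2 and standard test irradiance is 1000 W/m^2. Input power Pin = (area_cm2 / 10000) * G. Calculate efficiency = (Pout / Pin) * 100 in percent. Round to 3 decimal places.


First compute the input power:
  Pin = area_cm2 / 10000 * G = 186.1 / 10000 * 1000 = 18.61 W
Then compute efficiency:
  Efficiency = (Pout / Pin) * 100 = (4.41 / 18.61) * 100
  Efficiency = 23.697%

23.697


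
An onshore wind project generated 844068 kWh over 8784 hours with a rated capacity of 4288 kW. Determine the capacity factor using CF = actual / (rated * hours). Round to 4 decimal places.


Capacity factor = actual output / maximum possible output
Maximum possible = rated * hours = 4288 * 8784 = 37665792 kWh
CF = 844068 / 37665792
CF = 0.0224

0.0224


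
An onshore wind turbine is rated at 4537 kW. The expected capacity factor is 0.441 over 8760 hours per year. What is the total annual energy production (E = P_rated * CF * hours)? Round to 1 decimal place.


Annual energy = rated_kW * capacity_factor * hours_per_year
Given: P_rated = 4537 kW, CF = 0.441, hours = 8760
E = 4537 * 0.441 * 8760
E = 17527156.9 kWh

17527156.9


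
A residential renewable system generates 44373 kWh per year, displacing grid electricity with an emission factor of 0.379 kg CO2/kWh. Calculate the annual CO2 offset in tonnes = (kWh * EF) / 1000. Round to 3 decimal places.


CO2 offset in kg = generation * emission_factor
CO2 offset = 44373 * 0.379 = 16817.37 kg
Convert to tonnes:
  CO2 offset = 16817.37 / 1000 = 16.817 tonnes

16.817


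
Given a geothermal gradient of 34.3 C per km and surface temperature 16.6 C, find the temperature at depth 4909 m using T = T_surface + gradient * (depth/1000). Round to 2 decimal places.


Convert depth to km: 4909 / 1000 = 4.909 km
Temperature increase = gradient * depth_km = 34.3 * 4.909 = 168.38 C
Temperature at depth = T_surface + delta_T = 16.6 + 168.38
T = 184.98 C

184.98


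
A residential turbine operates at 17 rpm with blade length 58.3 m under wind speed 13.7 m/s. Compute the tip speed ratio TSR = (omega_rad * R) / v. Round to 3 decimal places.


Convert rotational speed to rad/s:
  omega = 17 * 2 * pi / 60 = 1.7802 rad/s
Compute tip speed:
  v_tip = omega * R = 1.7802 * 58.3 = 103.788 m/s
Tip speed ratio:
  TSR = v_tip / v_wind = 103.788 / 13.7 = 7.576

7.576


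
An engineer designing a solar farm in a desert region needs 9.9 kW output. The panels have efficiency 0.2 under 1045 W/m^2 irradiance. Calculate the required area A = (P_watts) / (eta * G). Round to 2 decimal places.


Convert target power to watts: P = 9.9 * 1000 = 9900.0 W
Compute denominator: eta * G = 0.2 * 1045 = 209.0
Required area A = P / (eta * G) = 9900.0 / 209.0
A = 47.37 m^2

47.37


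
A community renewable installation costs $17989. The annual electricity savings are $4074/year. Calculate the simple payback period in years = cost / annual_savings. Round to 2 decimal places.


Simple payback period = initial cost / annual savings
Payback = 17989 / 4074
Payback = 4.42 years

4.42


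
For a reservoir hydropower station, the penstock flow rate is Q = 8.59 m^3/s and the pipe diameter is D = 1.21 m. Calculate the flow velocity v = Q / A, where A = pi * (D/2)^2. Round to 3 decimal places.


Compute pipe cross-sectional area:
  A = pi * (D/2)^2 = pi * (1.21/2)^2 = 1.1499 m^2
Calculate velocity:
  v = Q / A = 8.59 / 1.1499
  v = 7.470 m/s

7.470


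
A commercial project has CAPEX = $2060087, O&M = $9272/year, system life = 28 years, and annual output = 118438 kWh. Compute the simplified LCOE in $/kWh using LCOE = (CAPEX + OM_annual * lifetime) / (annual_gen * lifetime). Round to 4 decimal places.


Total cost = CAPEX + OM * lifetime = 2060087 + 9272 * 28 = 2060087 + 259616 = 2319703
Total generation = annual * lifetime = 118438 * 28 = 3316264 kWh
LCOE = 2319703 / 3316264
LCOE = 0.6995 $/kWh

0.6995


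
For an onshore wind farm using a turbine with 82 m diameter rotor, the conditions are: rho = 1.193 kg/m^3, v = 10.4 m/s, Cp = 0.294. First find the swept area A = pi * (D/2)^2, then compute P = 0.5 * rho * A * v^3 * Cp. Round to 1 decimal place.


Step 1 -- Compute swept area:
  A = pi * (D/2)^2 = pi * (82/2)^2 = 5281.02 m^2
Step 2 -- Apply wind power equation:
  P = 0.5 * rho * A * v^3 * Cp
  v^3 = 10.4^3 = 1124.864
  P = 0.5 * 1.193 * 5281.02 * 1124.864 * 0.294
  P = 1041778.5 W

1041778.5


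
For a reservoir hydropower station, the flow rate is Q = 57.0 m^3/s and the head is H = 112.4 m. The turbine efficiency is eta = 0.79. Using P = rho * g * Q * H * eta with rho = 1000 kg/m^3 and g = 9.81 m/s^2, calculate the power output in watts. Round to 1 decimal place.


Apply the hydropower formula P = rho * g * Q * H * eta
rho * g = 1000 * 9.81 = 9810.0
P = 9810.0 * 57.0 * 112.4 * 0.79
P = 49652059.3 W

49652059.3


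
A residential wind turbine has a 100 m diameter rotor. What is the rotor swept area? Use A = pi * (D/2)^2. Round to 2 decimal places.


Compute the rotor radius:
  r = D / 2 = 100 / 2 = 50.0 m
Calculate swept area:
  A = pi * r^2 = pi * 50.0^2
  A = 7853.98 m^2

7853.98


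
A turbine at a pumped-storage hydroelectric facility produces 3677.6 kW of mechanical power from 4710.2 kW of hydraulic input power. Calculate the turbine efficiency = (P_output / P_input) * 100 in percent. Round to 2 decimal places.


Turbine efficiency = (output power / input power) * 100
eta = (3677.6 / 4710.2) * 100
eta = 78.08%

78.08


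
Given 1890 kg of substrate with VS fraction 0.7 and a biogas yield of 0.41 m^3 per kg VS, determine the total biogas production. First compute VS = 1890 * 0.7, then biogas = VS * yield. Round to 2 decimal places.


Compute volatile solids:
  VS = mass * VS_fraction = 1890 * 0.7 = 1323.0 kg
Calculate biogas volume:
  Biogas = VS * specific_yield = 1323.0 * 0.41
  Biogas = 542.43 m^3

542.43


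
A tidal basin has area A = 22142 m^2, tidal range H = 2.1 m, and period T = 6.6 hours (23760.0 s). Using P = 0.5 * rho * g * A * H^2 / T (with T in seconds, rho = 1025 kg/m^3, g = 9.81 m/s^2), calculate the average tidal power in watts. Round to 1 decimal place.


Convert period to seconds: T = 6.6 * 3600 = 23760.0 s
H^2 = 2.1^2 = 4.41
P = 0.5 * rho * g * A * H^2 / T
P = 0.5 * 1025 * 9.81 * 22142 * 4.41 / 23760.0
P = 20662.0 W

20662.0


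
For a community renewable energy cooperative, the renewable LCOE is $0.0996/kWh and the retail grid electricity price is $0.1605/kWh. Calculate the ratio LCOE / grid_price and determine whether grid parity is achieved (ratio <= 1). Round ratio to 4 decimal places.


Compare LCOE to grid price:
  LCOE = $0.0996/kWh, Grid price = $0.1605/kWh
  Ratio = LCOE / grid_price = 0.0996 / 0.1605 = 0.6206
  Grid parity achieved (ratio <= 1)? yes

0.6206


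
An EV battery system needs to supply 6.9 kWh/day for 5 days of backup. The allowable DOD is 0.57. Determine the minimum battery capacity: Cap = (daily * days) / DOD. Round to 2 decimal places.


Total energy needed = daily * days = 6.9 * 5 = 34.5 kWh
Account for depth of discharge:
  Cap = total_energy / DOD = 34.5 / 0.57
  Cap = 60.53 kWh

60.53


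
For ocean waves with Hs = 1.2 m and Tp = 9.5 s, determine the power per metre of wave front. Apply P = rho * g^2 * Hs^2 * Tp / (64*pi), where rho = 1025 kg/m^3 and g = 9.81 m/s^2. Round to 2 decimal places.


Apply wave power formula:
  g^2 = 9.81^2 = 96.2361
  Hs^2 = 1.2^2 = 1.44
  Numerator = rho * g^2 * Hs^2 * Tp = 1025 * 96.2361 * 1.44 * 9.5 = 1349422.59
  Denominator = 64 * pi = 201.0619
  P = 1349422.59 / 201.0619 = 6711.48 W/m

6711.48


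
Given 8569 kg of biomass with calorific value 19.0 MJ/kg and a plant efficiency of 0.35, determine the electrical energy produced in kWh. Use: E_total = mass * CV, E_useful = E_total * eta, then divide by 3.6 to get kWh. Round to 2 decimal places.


Total energy = mass * CV = 8569 * 19.0 = 162811.0 MJ
Useful energy = total * eta = 162811.0 * 0.35 = 56983.85 MJ
Convert to kWh: 56983.85 / 3.6
Useful energy = 15828.85 kWh

15828.85


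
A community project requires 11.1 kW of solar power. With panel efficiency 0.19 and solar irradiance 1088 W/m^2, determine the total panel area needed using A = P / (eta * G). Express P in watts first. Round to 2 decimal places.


Convert target power to watts: P = 11.1 * 1000 = 11100.0 W
Compute denominator: eta * G = 0.19 * 1088 = 206.72
Required area A = P / (eta * G) = 11100.0 / 206.72
A = 53.70 m^2

53.70


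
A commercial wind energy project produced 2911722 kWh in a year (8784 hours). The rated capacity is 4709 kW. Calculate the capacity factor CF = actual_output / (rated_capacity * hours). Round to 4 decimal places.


Capacity factor = actual output / maximum possible output
Maximum possible = rated * hours = 4709 * 8784 = 41363856 kWh
CF = 2911722 / 41363856
CF = 0.0704

0.0704


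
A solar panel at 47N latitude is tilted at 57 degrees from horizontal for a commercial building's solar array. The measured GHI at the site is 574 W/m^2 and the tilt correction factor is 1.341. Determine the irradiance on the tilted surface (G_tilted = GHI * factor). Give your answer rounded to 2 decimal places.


Identify the given values:
  GHI = 574 W/m^2, tilt correction factor = 1.341
Apply the formula G_tilted = GHI * factor:
  G_tilted = 574 * 1.341
  G_tilted = 769.73 W/m^2

769.73


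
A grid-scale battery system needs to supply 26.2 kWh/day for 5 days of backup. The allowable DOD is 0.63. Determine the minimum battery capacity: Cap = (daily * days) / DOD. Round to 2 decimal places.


Total energy needed = daily * days = 26.2 * 5 = 131.0 kWh
Account for depth of discharge:
  Cap = total_energy / DOD = 131.0 / 0.63
  Cap = 207.94 kWh

207.94


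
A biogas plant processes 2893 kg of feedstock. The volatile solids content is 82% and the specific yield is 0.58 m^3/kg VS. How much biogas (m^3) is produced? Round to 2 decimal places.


Compute volatile solids:
  VS = mass * VS_fraction = 2893 * 0.82 = 2372.26 kg
Calculate biogas volume:
  Biogas = VS * specific_yield = 2372.26 * 0.58
  Biogas = 1375.91 m^3

1375.91


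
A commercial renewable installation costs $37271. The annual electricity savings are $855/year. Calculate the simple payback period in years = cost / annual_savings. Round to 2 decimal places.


Simple payback period = initial cost / annual savings
Payback = 37271 / 855
Payback = 43.59 years

43.59


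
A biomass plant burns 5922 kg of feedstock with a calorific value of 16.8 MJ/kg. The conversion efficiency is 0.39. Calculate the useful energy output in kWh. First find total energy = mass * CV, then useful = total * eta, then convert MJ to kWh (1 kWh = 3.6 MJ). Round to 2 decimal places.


Total energy = mass * CV = 5922 * 16.8 = 99489.6 MJ
Useful energy = total * eta = 99489.6 * 0.39 = 38800.94 MJ
Convert to kWh: 38800.94 / 3.6
Useful energy = 10778.04 kWh

10778.04


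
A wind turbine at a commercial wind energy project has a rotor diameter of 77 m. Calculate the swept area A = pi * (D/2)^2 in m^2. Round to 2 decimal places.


Compute the rotor radius:
  r = D / 2 = 77 / 2 = 38.5 m
Calculate swept area:
  A = pi * r^2 = pi * 38.5^2
  A = 4656.63 m^2

4656.63


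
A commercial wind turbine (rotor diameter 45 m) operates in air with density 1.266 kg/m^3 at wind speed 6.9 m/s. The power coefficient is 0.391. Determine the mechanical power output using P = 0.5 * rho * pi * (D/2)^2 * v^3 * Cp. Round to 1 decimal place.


Step 1 -- Compute swept area:
  A = pi * (D/2)^2 = pi * (45/2)^2 = 1590.43 m^2
Step 2 -- Apply wind power equation:
  P = 0.5 * rho * A * v^3 * Cp
  v^3 = 6.9^3 = 328.509
  P = 0.5 * 1.266 * 1590.43 * 328.509 * 0.391
  P = 129313.1 W

129313.1


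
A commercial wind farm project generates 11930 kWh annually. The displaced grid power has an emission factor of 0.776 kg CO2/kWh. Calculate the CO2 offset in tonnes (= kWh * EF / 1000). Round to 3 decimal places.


CO2 offset in kg = generation * emission_factor
CO2 offset = 11930 * 0.776 = 9257.68 kg
Convert to tonnes:
  CO2 offset = 9257.68 / 1000 = 9.258 tonnes

9.258


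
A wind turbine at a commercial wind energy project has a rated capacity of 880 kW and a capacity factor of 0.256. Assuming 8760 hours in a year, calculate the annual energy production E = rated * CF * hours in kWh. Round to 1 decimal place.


Annual energy = rated_kW * capacity_factor * hours_per_year
Given: P_rated = 880 kW, CF = 0.256, hours = 8760
E = 880 * 0.256 * 8760
E = 1973452.8 kWh

1973452.8


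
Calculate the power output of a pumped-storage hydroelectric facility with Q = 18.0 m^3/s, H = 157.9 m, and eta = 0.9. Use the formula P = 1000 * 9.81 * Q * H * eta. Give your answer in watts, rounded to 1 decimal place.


Apply the hydropower formula P = rho * g * Q * H * eta
rho * g = 1000 * 9.81 = 9810.0
P = 9810.0 * 18.0 * 157.9 * 0.9
P = 25093783.8 W

25093783.8


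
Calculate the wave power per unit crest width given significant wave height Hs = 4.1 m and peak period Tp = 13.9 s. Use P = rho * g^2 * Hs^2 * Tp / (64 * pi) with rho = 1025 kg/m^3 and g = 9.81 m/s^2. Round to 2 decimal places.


Apply wave power formula:
  g^2 = 9.81^2 = 96.2361
  Hs^2 = 4.1^2 = 16.81
  Numerator = rho * g^2 * Hs^2 * Tp = 1025 * 96.2361 * 16.81 * 13.9 = 23048591.66
  Denominator = 64 * pi = 201.0619
  P = 23048591.66 / 201.0619 = 114634.29 W/m

114634.29


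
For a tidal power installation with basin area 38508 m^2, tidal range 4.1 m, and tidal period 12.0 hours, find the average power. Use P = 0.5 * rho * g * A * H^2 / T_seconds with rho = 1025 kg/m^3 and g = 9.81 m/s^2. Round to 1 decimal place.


Convert period to seconds: T = 12.0 * 3600 = 43200.0 s
H^2 = 4.1^2 = 16.81
P = 0.5 * rho * g * A * H^2 / T
P = 0.5 * 1025 * 9.81 * 38508 * 16.81 / 43200.0
P = 75335.2 W

75335.2


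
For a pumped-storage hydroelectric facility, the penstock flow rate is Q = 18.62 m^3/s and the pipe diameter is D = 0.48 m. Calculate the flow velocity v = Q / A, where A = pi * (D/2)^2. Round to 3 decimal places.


Compute pipe cross-sectional area:
  A = pi * (D/2)^2 = pi * (0.48/2)^2 = 0.181 m^2
Calculate velocity:
  v = Q / A = 18.62 / 0.181
  v = 102.898 m/s

102.898


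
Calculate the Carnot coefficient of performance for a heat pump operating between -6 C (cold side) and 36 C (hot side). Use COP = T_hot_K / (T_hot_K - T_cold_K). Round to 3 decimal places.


Convert to Kelvin:
  T_hot = 36 + 273.15 = 309.15 K
  T_cold = -6 + 273.15 = 267.15 K
Apply Carnot COP formula:
  COP = T_hot_K / (T_hot_K - T_cold_K) = 309.15 / 42.0
  COP = 7.361

7.361


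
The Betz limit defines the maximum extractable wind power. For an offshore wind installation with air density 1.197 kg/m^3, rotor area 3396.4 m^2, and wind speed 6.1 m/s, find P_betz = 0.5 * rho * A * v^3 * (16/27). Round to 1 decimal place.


The Betz coefficient Cp_max = 16/27 = 0.5926
v^3 = 6.1^3 = 226.981
P_betz = 0.5 * rho * A * v^3 * Cp_max
P_betz = 0.5 * 1.197 * 3396.4 * 226.981 * 0.5926
P_betz = 273419.0 W

273419.0


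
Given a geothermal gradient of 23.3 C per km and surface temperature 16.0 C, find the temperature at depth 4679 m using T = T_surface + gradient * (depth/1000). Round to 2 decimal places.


Convert depth to km: 4679 / 1000 = 4.679 km
Temperature increase = gradient * depth_km = 23.3 * 4.679 = 109.02 C
Temperature at depth = T_surface + delta_T = 16.0 + 109.02
T = 125.02 C

125.02


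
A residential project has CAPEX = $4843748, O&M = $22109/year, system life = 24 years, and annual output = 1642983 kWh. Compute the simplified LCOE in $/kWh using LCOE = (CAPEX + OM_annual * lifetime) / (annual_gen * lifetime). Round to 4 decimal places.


Total cost = CAPEX + OM * lifetime = 4843748 + 22109 * 24 = 4843748 + 530616 = 5374364
Total generation = annual * lifetime = 1642983 * 24 = 39431592 kWh
LCOE = 5374364 / 39431592
LCOE = 0.1363 $/kWh

0.1363


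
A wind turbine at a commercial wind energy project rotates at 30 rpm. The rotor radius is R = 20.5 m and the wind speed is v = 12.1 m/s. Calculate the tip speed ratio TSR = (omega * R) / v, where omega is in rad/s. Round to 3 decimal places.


Convert rotational speed to rad/s:
  omega = 30 * 2 * pi / 60 = 3.1416 rad/s
Compute tip speed:
  v_tip = omega * R = 3.1416 * 20.5 = 64.403 m/s
Tip speed ratio:
  TSR = v_tip / v_wind = 64.403 / 12.1 = 5.323

5.323


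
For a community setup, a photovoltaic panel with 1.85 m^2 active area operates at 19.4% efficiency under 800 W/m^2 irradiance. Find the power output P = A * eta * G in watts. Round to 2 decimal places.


Use the solar power formula P = A * eta * G.
Given: A = 1.85 m^2, eta = 0.194, G = 800 W/m^2
P = 1.85 * 0.194 * 800
P = 287.12 W

287.12


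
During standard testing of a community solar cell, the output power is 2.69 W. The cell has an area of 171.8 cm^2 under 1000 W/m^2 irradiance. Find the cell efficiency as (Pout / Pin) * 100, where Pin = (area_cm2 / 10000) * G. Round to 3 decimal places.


First compute the input power:
  Pin = area_cm2 / 10000 * G = 171.8 / 10000 * 1000 = 17.18 W
Then compute efficiency:
  Efficiency = (Pout / Pin) * 100 = (2.69 / 17.18) * 100
  Efficiency = 15.658%

15.658


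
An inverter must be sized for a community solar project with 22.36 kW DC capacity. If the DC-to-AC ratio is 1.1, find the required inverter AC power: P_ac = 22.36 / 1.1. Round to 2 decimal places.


The inverter AC capacity is determined by the DC/AC ratio.
Given: P_dc = 22.36 kW, DC/AC ratio = 1.1
P_ac = P_dc / ratio = 22.36 / 1.1
P_ac = 20.33 kW

20.33


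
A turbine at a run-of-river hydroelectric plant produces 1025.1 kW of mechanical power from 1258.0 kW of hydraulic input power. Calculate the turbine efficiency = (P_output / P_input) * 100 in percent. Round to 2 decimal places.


Turbine efficiency = (output power / input power) * 100
eta = (1025.1 / 1258.0) * 100
eta = 81.49%

81.49


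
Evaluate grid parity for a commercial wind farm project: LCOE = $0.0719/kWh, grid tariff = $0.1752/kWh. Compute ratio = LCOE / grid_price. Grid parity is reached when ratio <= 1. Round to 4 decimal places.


Compare LCOE to grid price:
  LCOE = $0.0719/kWh, Grid price = $0.1752/kWh
  Ratio = LCOE / grid_price = 0.0719 / 0.1752 = 0.4104
  Grid parity achieved (ratio <= 1)? yes

0.4104


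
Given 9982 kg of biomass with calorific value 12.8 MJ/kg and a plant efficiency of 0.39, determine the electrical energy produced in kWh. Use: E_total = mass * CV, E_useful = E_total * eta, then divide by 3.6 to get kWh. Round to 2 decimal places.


Total energy = mass * CV = 9982 * 12.8 = 127769.6 MJ
Useful energy = total * eta = 127769.6 * 0.39 = 49830.14 MJ
Convert to kWh: 49830.14 / 3.6
Useful energy = 13841.71 kWh

13841.71


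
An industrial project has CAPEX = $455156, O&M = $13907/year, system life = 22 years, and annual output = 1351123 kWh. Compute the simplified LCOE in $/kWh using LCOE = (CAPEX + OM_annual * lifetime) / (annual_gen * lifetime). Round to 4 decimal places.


Total cost = CAPEX + OM * lifetime = 455156 + 13907 * 22 = 455156 + 305954 = 761110
Total generation = annual * lifetime = 1351123 * 22 = 29724706 kWh
LCOE = 761110 / 29724706
LCOE = 0.0256 $/kWh

0.0256


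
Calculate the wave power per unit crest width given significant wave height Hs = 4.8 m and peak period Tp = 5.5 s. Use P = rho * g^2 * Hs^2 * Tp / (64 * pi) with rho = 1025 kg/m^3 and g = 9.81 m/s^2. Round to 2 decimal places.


Apply wave power formula:
  g^2 = 9.81^2 = 96.2361
  Hs^2 = 4.8^2 = 23.04
  Numerator = rho * g^2 * Hs^2 * Tp = 1025 * 96.2361 * 23.04 * 5.5 = 12499914.56
  Denominator = 64 * pi = 201.0619
  P = 12499914.56 / 201.0619 = 62169.47 W/m

62169.47


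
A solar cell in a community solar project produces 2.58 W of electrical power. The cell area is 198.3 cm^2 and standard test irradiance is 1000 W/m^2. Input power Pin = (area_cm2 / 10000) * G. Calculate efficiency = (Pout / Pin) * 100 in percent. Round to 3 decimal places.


First compute the input power:
  Pin = area_cm2 / 10000 * G = 198.3 / 10000 * 1000 = 19.83 W
Then compute efficiency:
  Efficiency = (Pout / Pin) * 100 = (2.58 / 19.83) * 100
  Efficiency = 13.011%

13.011


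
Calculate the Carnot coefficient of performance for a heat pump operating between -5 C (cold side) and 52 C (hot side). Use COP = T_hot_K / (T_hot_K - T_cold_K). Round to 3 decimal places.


Convert to Kelvin:
  T_hot = 52 + 273.15 = 325.15 K
  T_cold = -5 + 273.15 = 268.15 K
Apply Carnot COP formula:
  COP = T_hot_K / (T_hot_K - T_cold_K) = 325.15 / 57.0
  COP = 5.704

5.704


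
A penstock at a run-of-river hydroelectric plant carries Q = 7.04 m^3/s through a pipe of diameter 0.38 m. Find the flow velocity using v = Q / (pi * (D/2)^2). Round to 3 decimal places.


Compute pipe cross-sectional area:
  A = pi * (D/2)^2 = pi * (0.38/2)^2 = 0.1134 m^2
Calculate velocity:
  v = Q / A = 7.04 / 0.1134
  v = 62.075 m/s

62.075


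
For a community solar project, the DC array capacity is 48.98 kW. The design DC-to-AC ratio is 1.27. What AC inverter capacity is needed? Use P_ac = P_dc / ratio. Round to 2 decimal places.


The inverter AC capacity is determined by the DC/AC ratio.
Given: P_dc = 48.98 kW, DC/AC ratio = 1.27
P_ac = P_dc / ratio = 48.98 / 1.27
P_ac = 38.57 kW

38.57


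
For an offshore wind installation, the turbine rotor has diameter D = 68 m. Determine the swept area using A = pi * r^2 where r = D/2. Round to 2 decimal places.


Compute the rotor radius:
  r = D / 2 = 68 / 2 = 34.0 m
Calculate swept area:
  A = pi * r^2 = pi * 34.0^2
  A = 3631.68 m^2

3631.68


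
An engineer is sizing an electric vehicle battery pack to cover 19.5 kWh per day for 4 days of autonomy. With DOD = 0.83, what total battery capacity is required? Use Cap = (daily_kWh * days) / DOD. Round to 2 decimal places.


Total energy needed = daily * days = 19.5 * 4 = 78.0 kWh
Account for depth of discharge:
  Cap = total_energy / DOD = 78.0 / 0.83
  Cap = 93.98 kWh

93.98


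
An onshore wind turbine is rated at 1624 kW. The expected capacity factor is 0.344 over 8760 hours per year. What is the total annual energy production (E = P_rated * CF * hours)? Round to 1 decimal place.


Annual energy = rated_kW * capacity_factor * hours_per_year
Given: P_rated = 1624 kW, CF = 0.344, hours = 8760
E = 1624 * 0.344 * 8760
E = 4893826.6 kWh

4893826.6


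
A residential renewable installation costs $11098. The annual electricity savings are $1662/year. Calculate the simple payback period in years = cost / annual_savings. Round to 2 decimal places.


Simple payback period = initial cost / annual savings
Payback = 11098 / 1662
Payback = 6.68 years

6.68


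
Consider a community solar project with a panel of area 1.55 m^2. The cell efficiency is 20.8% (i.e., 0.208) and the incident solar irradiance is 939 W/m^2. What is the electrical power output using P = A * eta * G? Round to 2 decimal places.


Use the solar power formula P = A * eta * G.
Given: A = 1.55 m^2, eta = 0.208, G = 939 W/m^2
P = 1.55 * 0.208 * 939
P = 302.73 W

302.73


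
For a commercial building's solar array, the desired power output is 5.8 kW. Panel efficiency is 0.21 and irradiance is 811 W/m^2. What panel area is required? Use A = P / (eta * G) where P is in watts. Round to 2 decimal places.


Convert target power to watts: P = 5.8 * 1000 = 5800.0 W
Compute denominator: eta * G = 0.21 * 811 = 170.31
Required area A = P / (eta * G) = 5800.0 / 170.31
A = 34.06 m^2

34.06


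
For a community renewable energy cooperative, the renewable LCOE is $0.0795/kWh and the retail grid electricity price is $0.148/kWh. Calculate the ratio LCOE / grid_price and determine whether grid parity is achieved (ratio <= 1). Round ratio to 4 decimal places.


Compare LCOE to grid price:
  LCOE = $0.0795/kWh, Grid price = $0.148/kWh
  Ratio = LCOE / grid_price = 0.0795 / 0.148 = 0.5372
  Grid parity achieved (ratio <= 1)? yes

0.5372


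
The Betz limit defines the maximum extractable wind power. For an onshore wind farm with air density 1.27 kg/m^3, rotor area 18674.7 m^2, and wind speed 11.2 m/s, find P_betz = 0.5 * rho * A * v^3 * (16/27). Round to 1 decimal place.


The Betz coefficient Cp_max = 16/27 = 0.5926
v^3 = 11.2^3 = 1404.928
P_betz = 0.5 * rho * A * v^3 * Cp_max
P_betz = 0.5 * 1.27 * 18674.7 * 1404.928 * 0.5926
P_betz = 9872738.8 W

9872738.8


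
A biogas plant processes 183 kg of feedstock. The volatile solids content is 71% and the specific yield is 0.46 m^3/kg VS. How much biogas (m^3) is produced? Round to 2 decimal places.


Compute volatile solids:
  VS = mass * VS_fraction = 183 * 0.71 = 129.93 kg
Calculate biogas volume:
  Biogas = VS * specific_yield = 129.93 * 0.46
  Biogas = 59.77 m^3

59.77


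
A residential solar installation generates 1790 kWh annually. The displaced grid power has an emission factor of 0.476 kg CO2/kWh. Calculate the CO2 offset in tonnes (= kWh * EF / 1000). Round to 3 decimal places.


CO2 offset in kg = generation * emission_factor
CO2 offset = 1790 * 0.476 = 852.04 kg
Convert to tonnes:
  CO2 offset = 852.04 / 1000 = 0.852 tonnes

0.852


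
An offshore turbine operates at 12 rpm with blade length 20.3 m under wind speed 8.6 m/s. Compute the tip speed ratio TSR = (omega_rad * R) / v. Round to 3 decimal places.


Convert rotational speed to rad/s:
  omega = 12 * 2 * pi / 60 = 1.2566 rad/s
Compute tip speed:
  v_tip = omega * R = 1.2566 * 20.3 = 25.51 m/s
Tip speed ratio:
  TSR = v_tip / v_wind = 25.51 / 8.6 = 2.966

2.966


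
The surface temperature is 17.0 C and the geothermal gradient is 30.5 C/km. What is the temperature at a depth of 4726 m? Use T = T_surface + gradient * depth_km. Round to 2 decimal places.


Convert depth to km: 4726 / 1000 = 4.726 km
Temperature increase = gradient * depth_km = 30.5 * 4.726 = 144.14 C
Temperature at depth = T_surface + delta_T = 17.0 + 144.14
T = 161.14 C

161.14


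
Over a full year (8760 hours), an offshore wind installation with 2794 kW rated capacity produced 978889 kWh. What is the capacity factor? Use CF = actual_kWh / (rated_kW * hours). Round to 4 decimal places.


Capacity factor = actual output / maximum possible output
Maximum possible = rated * hours = 2794 * 8760 = 24475440 kWh
CF = 978889 / 24475440
CF = 0.0400

0.0400


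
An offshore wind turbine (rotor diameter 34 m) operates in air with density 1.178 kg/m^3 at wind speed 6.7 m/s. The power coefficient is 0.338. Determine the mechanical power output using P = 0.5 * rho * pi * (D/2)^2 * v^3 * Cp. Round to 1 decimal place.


Step 1 -- Compute swept area:
  A = pi * (D/2)^2 = pi * (34/2)^2 = 907.92 m^2
Step 2 -- Apply wind power equation:
  P = 0.5 * rho * A * v^3 * Cp
  v^3 = 6.7^3 = 300.763
  P = 0.5 * 1.178 * 907.92 * 300.763 * 0.338
  P = 54363.1 W

54363.1


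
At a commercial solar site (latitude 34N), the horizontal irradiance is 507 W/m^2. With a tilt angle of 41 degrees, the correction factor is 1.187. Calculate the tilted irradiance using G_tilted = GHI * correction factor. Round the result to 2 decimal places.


Identify the given values:
  GHI = 507 W/m^2, tilt correction factor = 1.187
Apply the formula G_tilted = GHI * factor:
  G_tilted = 507 * 1.187
  G_tilted = 601.81 W/m^2

601.81


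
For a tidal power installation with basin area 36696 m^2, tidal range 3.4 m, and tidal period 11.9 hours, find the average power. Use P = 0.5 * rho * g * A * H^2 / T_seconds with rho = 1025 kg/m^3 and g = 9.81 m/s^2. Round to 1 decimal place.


Convert period to seconds: T = 11.9 * 3600 = 42840.0 s
H^2 = 3.4^2 = 11.56
P = 0.5 * rho * g * A * H^2 / T
P = 0.5 * 1025 * 9.81 * 36696 * 11.56 / 42840.0
P = 49784.0 W

49784.0
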